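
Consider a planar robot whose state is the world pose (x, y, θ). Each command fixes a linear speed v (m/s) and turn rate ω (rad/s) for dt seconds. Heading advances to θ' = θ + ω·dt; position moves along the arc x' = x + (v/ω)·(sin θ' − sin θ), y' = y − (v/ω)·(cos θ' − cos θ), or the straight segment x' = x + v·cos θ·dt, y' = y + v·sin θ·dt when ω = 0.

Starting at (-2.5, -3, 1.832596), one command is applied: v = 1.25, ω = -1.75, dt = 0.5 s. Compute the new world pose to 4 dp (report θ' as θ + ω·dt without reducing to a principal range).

(-2.3942, -2.4041, 0.9576)

θ' = 1.8326 + -1.75·0.5 = 0.9576
R = v/ω = 1.25/-1.75 = -0.7143
x' = -2.5 + -0.7143·(sin 0.9576 − sin 1.8326) = -2.3942
y' = -3 − -0.7143·(cos 0.9576 − cos 1.8326) = -2.4041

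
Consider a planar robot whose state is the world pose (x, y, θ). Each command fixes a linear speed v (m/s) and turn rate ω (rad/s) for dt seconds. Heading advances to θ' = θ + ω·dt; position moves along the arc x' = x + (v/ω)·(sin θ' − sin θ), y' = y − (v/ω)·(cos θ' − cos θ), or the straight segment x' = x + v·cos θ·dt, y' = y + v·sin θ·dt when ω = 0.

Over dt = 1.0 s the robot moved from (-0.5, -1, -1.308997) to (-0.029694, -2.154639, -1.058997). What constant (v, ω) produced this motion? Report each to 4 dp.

Δθ = -1.058997 − -1.308997 = 0.250000
ω = Δθ/dt = 0.250000/1.0 = 0.2500
R = −Δy/(cos θ' − cos θ) = 5.0000
v = R·ω = 5.0000·0.2500 = 1.2500

v = 1.2500, ω = 0.2500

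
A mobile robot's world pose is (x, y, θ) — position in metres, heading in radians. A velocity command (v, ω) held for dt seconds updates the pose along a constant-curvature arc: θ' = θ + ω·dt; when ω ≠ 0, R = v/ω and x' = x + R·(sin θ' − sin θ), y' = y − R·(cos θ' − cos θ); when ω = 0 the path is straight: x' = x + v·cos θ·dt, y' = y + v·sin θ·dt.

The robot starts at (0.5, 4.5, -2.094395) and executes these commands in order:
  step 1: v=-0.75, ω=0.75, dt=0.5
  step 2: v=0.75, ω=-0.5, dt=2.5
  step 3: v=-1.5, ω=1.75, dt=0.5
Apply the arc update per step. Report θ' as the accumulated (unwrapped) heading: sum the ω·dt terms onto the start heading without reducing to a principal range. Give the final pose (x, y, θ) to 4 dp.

(-0.0081, 4.0121, -2.0944)

step 1: θ'=-1.7194 (R=-1.0000) → pose (0.6230, 4.8519, -1.7194)
step 2: θ'=-2.9694 (R=-1.5000) → pose (-0.6035, 3.5962, -2.9694)
step 3: θ'=-2.0944 (R=-0.8571) → pose (-0.0081, 4.0121, -2.0944)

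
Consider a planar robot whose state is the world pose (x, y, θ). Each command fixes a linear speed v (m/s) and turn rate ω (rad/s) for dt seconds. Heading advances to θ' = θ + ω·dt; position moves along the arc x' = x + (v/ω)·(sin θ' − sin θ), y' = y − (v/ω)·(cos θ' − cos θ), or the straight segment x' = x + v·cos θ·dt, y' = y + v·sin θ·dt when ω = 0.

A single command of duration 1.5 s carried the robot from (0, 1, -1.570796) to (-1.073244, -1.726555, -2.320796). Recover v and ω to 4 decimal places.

Δθ = -2.320796 − -1.570796 = -0.750000
ω = Δθ/dt = -0.750000/1.5 = -0.5000
R = −Δy/(cos θ' − cos θ) = -4.0000
v = R·ω = -4.0000·-0.5000 = 2.0000

v = 2.0000, ω = -0.5000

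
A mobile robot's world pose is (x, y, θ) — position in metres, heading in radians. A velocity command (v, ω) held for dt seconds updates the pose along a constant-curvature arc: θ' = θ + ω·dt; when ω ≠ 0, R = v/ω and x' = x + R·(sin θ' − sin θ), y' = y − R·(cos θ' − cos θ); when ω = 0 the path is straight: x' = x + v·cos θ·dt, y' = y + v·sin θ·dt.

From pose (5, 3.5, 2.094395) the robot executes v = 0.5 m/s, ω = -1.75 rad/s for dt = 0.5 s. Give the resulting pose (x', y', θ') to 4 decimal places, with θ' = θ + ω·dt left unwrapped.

(4.9792, 3.7412, 1.2194)

θ' = 2.0944 + -1.75·0.5 = 1.2194
R = v/ω = 0.5/-1.75 = -0.2857
x' = 5 + -0.2857·(sin 1.2194 − sin 2.0944) = 4.9792
y' = 3.5 − -0.2857·(cos 1.2194 − cos 2.0944) = 3.7412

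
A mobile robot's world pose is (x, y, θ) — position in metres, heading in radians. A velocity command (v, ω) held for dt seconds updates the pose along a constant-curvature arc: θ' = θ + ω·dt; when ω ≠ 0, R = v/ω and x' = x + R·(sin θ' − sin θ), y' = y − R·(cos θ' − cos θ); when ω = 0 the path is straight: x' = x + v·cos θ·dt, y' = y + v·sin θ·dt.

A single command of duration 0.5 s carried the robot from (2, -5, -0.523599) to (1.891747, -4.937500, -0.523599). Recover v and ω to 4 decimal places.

Δθ = -0.523599 − -0.523599 = 0.000000
ω = Δθ/dt = 0.000000/0.5 = 0.0000
ω = 0 → v = (Δx·cos θ + Δy·sin θ)/dt = -0.2500

v = -0.2500, ω = 0.0000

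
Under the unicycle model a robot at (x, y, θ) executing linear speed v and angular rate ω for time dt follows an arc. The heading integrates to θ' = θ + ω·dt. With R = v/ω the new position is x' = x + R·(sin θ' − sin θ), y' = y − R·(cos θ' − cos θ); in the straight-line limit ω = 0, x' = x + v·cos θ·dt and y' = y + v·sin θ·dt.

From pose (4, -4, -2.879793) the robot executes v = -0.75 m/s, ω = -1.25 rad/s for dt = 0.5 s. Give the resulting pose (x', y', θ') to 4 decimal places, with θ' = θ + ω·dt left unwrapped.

(4.3685, -4.0187, -3.5048)

θ' = -2.8798 + -1.25·0.5 = -3.5048
R = v/ω = -0.75/-1.25 = 0.6000
x' = 4 + 0.6000·(sin -3.5048 − sin -2.8798) = 4.3685
y' = -4 − 0.6000·(cos -3.5048 − cos -2.8798) = -4.0187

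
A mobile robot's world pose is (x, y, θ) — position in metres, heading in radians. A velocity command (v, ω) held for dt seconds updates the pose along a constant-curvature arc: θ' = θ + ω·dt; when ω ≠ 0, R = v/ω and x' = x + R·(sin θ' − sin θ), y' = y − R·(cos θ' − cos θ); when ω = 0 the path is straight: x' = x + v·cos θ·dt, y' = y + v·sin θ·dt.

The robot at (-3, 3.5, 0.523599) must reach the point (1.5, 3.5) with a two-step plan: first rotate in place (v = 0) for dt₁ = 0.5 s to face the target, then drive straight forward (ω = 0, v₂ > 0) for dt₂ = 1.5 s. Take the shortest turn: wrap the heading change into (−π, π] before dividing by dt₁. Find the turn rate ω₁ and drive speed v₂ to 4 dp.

ω₁ = -1.0472, v₂ = 3.0000

heading to target = atan2(3.5−3.5, 1.5−-3) = 0.0000
Δθ = wrap(0.0000 − 0.5236) = -0.5236; ω₁ = Δθ/dt₁ = -1.0472
distance = √((1.5−-3)² + (3.5−3.5)²) = 4.5000; v₂ = distance/dt₂ = 3.0000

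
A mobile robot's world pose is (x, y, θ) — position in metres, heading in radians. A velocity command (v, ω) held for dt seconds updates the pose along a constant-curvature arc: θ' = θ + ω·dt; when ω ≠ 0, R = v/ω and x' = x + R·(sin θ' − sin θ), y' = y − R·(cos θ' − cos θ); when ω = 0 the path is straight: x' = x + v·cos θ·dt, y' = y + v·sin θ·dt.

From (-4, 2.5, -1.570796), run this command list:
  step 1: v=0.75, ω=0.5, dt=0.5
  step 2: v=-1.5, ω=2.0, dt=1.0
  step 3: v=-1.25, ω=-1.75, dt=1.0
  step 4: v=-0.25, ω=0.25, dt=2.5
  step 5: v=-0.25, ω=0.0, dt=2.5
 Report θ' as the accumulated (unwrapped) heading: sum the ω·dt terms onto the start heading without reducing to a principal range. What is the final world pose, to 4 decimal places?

(-7.2370, 3.4325, -0.4458)

step 1: θ'=-1.3208 (R=1.5000) → pose (-3.9534, 2.1289, -1.3208)
step 2: θ'=0.6792 (R=-0.7500) → pose (-5.1512, 2.5269, 0.6792)
step 3: θ'=-1.0708 (R=0.7143) → pose (-6.2267, 2.7402, -1.0708)
step 4: θ'=-0.4458 (R=-1.0000) → pose (-6.6731, 3.1631, -0.4458)
step 5: θ'=-0.4458 (straight) → pose (-7.2370, 3.4325, -0.4458)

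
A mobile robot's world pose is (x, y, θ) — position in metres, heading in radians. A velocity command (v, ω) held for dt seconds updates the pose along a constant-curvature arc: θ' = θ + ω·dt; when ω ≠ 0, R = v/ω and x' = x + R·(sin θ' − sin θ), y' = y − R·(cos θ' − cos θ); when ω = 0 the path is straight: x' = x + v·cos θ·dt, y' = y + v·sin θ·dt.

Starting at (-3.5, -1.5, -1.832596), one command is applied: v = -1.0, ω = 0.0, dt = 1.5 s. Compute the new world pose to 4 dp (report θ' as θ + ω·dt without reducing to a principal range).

θ' = -1.8326 + 0.0·1.5 = -1.8326
ω = 0 → straight: x' = -3.5 + -1.0·cos(-1.8326)·1.5 = -3.1118
y' = -1.5 + -1.0·sin(-1.8326)·1.5 = -0.0511

(-3.1118, -0.0511, -1.8326)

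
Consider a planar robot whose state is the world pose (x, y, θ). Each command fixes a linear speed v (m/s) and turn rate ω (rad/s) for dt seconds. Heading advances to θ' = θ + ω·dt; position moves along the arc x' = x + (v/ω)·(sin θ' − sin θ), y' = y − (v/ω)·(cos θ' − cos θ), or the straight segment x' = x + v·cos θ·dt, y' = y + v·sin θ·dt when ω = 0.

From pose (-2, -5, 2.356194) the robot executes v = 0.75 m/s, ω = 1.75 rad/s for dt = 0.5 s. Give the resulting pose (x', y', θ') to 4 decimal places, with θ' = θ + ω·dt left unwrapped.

θ' = 2.3562 + 1.75·0.5 = 3.2312
R = v/ω = 0.75/1.75 = 0.4286
x' = -2 + 0.4286·(sin 3.2312 − sin 2.3562) = -2.3414
y' = -5 − 0.4286·(cos 3.2312 − cos 2.3562) = -4.8762

(-2.3414, -4.8762, 3.2312)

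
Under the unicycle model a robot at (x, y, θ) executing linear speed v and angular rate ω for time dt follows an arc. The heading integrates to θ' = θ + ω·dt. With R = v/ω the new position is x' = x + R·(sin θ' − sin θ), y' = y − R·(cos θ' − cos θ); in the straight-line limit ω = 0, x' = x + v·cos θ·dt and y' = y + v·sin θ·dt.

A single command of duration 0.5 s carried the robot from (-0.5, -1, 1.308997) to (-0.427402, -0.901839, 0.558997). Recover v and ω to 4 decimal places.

v = 0.2500, ω = -1.5000

Δθ = 0.558997 − 1.308997 = -0.750000
ω = Δθ/dt = -0.750000/0.5 = -1.5000
R = −Δy/(cos θ' − cos θ) = -0.1667
v = R·ω = -0.1667·-1.5000 = 0.2500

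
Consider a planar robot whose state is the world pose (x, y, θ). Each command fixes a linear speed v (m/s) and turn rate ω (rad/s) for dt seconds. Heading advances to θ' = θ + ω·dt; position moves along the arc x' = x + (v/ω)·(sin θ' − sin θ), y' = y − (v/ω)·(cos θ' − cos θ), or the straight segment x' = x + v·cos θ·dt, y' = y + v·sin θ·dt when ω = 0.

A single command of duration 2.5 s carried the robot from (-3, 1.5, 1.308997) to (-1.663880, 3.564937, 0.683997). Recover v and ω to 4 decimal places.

Δθ = 0.683997 − 1.308997 = -0.625000
ω = Δθ/dt = -0.625000/2.5 = -0.2500
R = −Δy/(cos θ' − cos θ) = -4.0000
v = R·ω = -4.0000·-0.2500 = 1.0000

v = 1.0000, ω = -0.2500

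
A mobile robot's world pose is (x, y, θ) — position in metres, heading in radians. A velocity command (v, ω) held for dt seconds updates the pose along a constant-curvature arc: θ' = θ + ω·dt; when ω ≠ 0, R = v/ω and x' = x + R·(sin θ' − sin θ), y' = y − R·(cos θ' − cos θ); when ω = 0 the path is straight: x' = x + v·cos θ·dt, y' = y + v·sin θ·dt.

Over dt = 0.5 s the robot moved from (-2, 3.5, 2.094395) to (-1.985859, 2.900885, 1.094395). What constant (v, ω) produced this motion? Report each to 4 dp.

v = -1.2500, ω = -2.0000

Δθ = 1.094395 − 2.094395 = -1.000000
ω = Δθ/dt = -1.000000/0.5 = -2.0000
R = −Δy/(cos θ' − cos θ) = 0.6250
v = R·ω = 0.6250·-2.0000 = -1.2500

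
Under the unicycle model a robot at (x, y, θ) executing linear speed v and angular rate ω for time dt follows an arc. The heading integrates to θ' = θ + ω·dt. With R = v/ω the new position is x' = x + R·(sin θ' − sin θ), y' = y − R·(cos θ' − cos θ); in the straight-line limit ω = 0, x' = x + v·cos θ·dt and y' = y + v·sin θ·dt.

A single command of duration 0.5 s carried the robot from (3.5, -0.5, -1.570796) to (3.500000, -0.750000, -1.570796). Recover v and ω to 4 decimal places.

Δθ = -1.570796 − -1.570796 = 0.000000
ω = Δθ/dt = 0.000000/0.5 = 0.0000
ω = 0 → v = (Δx·cos θ + Δy·sin θ)/dt = 0.5000

v = 0.5000, ω = 0.0000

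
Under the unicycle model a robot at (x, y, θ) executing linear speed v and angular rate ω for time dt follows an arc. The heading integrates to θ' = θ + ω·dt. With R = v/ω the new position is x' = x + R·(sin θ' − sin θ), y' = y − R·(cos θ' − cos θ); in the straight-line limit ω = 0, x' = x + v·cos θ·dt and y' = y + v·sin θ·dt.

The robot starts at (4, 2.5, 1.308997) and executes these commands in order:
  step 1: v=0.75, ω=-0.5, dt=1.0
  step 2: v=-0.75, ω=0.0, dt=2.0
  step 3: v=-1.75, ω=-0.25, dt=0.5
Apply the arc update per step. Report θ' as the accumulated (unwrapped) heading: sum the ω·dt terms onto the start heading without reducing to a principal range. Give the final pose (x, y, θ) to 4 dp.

(2.6863, 1.4679, 0.6840)

step 1: θ'=0.8090 (R=-1.5000) → pose (4.3635, 3.1471, 0.8090)
step 2: θ'=0.8090 (straight) → pose (3.3282, 2.0617, 0.8090)
step 3: θ'=0.6840 (R=7.0000) → pose (2.6863, 1.4679, 0.6840)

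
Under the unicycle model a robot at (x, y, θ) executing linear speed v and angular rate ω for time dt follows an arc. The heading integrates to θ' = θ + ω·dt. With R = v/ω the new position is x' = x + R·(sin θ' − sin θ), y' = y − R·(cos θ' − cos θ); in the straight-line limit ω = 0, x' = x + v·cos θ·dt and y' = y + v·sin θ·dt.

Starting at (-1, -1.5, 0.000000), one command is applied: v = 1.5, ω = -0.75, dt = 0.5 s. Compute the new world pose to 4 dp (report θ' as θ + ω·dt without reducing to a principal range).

θ' = 0.0000 + -0.75·0.5 = -0.3750
R = v/ω = 1.5/-0.75 = -2.0000
x' = -1 + -2.0000·(sin -0.3750 − sin 0.0000) = -0.2675
y' = -1.5 − -2.0000·(cos -0.3750 − cos 0.0000) = -1.6390

(-0.2675, -1.6390, -0.3750)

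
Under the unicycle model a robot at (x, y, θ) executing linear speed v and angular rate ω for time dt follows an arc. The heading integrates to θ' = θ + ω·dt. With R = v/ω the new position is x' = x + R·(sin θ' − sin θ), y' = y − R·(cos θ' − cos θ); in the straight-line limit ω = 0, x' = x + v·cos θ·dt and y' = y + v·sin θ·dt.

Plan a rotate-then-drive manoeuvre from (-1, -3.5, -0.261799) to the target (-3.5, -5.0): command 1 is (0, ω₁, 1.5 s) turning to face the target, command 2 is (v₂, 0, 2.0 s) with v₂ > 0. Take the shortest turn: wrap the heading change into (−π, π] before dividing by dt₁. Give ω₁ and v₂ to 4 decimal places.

ω₁ = -1.5596, v₂ = 1.4577

heading to target = atan2(-5−-3.5, -3.5−-1) = -2.6012
Δθ = wrap(-2.6012 − -0.2618) = -2.3394; ω₁ = Δθ/dt₁ = -1.5596
distance = √((-3.5−-1)² + (-5−-3.5)²) = 2.9155; v₂ = distance/dt₂ = 1.4577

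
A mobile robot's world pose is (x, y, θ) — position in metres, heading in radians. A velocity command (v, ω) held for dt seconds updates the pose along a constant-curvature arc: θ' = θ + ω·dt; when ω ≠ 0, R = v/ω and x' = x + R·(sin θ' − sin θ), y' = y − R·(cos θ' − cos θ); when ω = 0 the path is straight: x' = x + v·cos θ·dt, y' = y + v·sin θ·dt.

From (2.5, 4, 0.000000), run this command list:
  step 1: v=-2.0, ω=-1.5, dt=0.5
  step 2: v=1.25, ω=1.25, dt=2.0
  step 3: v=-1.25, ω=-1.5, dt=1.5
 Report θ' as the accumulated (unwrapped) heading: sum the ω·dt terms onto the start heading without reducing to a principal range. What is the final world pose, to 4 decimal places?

step 1: θ'=-0.7500 (R=1.3333) → pose (1.5911, 4.3577, -0.7500)
step 2: θ'=1.7500 (R=1.0000) → pose (3.2568, 5.2677, 1.7500)
step 3: θ'=-0.5000 (R=0.8333) → pose (2.0373, 4.3878, -0.5000)

(2.0373, 4.3878, -0.5000)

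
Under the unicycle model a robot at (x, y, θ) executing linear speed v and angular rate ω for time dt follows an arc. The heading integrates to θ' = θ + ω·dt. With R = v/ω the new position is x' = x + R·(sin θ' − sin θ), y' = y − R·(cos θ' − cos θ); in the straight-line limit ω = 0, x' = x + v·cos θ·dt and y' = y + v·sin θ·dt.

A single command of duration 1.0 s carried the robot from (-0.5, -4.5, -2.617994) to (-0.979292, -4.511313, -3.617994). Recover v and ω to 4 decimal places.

v = 0.5000, ω = -1.0000

Δθ = -3.617994 − -2.617994 = -1.000000
ω = Δθ/dt = -1.000000/1.0 = -1.0000
R = Δx/(sin θ' − sin θ) = -0.5000
v = R·ω = -0.5000·-1.0000 = 0.5000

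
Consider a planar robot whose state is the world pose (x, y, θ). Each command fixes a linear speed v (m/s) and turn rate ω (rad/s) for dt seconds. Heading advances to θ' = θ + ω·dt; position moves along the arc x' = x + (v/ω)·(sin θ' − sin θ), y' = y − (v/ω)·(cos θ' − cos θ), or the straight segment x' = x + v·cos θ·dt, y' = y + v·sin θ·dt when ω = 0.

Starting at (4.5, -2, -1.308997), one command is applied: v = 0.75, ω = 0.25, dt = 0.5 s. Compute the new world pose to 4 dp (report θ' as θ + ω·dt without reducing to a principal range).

θ' = -1.3090 + 0.25·0.5 = -1.1840
R = v/ω = 0.75/0.25 = 3.0000
x' = 4.5 + 3.0000·(sin -1.1840 − sin -1.3090) = 4.6194
y' = -2 − 3.0000·(cos -1.1840 − cos -1.3090) = -2.3552

(4.6194, -2.3552, -1.1840)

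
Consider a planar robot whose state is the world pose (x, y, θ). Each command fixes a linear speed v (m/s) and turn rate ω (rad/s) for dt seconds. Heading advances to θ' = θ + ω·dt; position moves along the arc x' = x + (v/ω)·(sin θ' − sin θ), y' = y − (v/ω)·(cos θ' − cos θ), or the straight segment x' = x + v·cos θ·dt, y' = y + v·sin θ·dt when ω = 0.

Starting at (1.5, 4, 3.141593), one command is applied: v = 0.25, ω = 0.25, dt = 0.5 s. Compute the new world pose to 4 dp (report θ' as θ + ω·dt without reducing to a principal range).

(1.3753, 3.9922, 3.2666)

θ' = 3.1416 + 0.25·0.5 = 3.2666
R = v/ω = 0.25/0.25 = 1.0000
x' = 1.5 + 1.0000·(sin 3.2666 − sin 3.1416) = 1.3753
y' = 4 − 1.0000·(cos 3.2666 − cos 3.1416) = 3.9922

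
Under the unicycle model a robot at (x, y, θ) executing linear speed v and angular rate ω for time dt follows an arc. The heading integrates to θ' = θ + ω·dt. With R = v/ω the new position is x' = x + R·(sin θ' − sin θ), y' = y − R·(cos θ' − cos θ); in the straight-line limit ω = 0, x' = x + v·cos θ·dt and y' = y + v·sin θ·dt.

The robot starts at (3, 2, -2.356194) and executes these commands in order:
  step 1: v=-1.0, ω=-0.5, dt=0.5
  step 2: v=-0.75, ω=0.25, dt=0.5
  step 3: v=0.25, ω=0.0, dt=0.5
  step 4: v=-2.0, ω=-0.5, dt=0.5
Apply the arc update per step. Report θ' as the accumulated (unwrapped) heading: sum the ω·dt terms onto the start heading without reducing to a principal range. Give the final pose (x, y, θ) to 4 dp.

step 1: θ'=-2.6062 (R=2.0000) → pose (3.3938, 2.3059, -2.6062)
step 2: θ'=-2.4812 (R=-3.0000) → pose (3.7036, 2.5169, -2.4812)
step 3: θ'=-2.4812 (straight) → pose (3.6049, 2.4402, -2.4812)
step 4: θ'=-2.7312 (R=4.0000) → pose (4.4627, 2.9490, -2.7312)

(4.4627, 2.9490, -2.7312)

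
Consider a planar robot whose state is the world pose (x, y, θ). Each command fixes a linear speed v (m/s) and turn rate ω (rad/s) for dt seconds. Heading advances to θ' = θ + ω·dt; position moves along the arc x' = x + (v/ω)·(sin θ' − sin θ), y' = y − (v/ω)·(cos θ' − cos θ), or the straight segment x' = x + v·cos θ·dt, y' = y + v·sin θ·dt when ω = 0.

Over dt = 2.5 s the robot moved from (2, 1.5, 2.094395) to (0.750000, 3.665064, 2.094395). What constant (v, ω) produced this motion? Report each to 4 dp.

Δθ = 2.094395 − 2.094395 = 0.000000
ω = Δθ/dt = 0.000000/2.5 = 0.0000
ω = 0 → v = (Δx·cos θ + Δy·sin θ)/dt = 1.0000

v = 1.0000, ω = 0.0000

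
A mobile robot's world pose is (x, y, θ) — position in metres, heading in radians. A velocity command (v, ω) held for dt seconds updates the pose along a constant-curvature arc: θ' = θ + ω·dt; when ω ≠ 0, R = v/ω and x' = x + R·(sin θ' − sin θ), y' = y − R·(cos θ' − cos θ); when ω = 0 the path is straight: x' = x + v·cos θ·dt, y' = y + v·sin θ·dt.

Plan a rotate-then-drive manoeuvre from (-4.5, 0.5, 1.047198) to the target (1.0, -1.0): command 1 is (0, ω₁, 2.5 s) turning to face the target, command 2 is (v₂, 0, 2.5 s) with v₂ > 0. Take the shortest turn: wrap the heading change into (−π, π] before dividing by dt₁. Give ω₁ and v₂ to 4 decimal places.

ω₁ = -0.5254, v₂ = 2.2804

heading to target = atan2(-1−0.5, 1−-4.5) = -0.2663
Δθ = wrap(-0.2663 − 1.0472) = -1.3135; ω₁ = Δθ/dt₁ = -0.5254
distance = √((1−-4.5)² + (-1−0.5)²) = 5.7009; v₂ = distance/dt₂ = 2.2804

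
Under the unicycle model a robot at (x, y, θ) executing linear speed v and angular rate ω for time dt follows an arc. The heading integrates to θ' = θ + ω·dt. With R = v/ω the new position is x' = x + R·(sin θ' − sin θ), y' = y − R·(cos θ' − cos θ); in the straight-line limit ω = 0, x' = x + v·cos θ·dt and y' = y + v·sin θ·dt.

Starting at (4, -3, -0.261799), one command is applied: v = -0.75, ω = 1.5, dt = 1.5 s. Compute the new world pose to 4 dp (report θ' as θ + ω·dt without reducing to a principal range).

θ' = -0.2618 + 1.5·1.5 = 1.9882
R = v/ω = -0.75/1.5 = -0.5000
x' = 4 + -0.5000·(sin 1.9882 − sin -0.2618) = 3.4135
y' = -3 − -0.5000·(cos 1.9882 − cos -0.2618) = -3.6857

(3.4135, -3.6857, 1.9882)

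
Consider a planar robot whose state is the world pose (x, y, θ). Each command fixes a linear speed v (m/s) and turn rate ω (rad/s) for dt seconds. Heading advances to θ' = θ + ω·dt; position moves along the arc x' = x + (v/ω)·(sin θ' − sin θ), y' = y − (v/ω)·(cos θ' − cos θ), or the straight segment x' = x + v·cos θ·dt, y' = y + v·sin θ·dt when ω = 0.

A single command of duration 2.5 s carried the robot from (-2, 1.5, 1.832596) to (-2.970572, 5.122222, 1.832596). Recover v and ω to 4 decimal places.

Δθ = 1.832596 − 1.832596 = 0.000000
ω = Δθ/dt = 0.000000/2.5 = 0.0000
ω = 0 → v = (Δx·cos θ + Δy·sin θ)/dt = 1.5000

v = 1.5000, ω = 0.0000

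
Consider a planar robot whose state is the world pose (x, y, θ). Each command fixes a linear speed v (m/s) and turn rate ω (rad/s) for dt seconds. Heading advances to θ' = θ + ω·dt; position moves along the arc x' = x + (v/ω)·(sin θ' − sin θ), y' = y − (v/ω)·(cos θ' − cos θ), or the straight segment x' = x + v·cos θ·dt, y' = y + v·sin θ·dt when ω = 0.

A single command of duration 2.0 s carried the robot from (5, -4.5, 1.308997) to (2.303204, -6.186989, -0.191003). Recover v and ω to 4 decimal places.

Δθ = -0.191003 − 1.308997 = -1.500000
ω = Δθ/dt = -1.500000/2.0 = -0.7500
R = Δx/(sin θ' − sin θ) = 2.3333
v = R·ω = 2.3333·-0.7500 = -1.7500

v = -1.7500, ω = -0.7500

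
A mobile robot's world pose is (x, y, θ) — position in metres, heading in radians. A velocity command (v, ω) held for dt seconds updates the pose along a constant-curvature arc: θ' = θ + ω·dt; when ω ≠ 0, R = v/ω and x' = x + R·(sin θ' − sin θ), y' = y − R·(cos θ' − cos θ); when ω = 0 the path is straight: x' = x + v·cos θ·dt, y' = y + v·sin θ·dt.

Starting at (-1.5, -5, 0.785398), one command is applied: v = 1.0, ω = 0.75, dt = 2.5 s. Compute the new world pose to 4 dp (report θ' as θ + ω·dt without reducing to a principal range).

θ' = 0.7854 + 0.75·2.5 = 2.6604
R = v/ω = 1.0/0.75 = 1.3333
x' = -1.5 + 1.3333·(sin 2.6604 − sin 0.7854) = -1.8257
y' = -5 − 1.3333·(cos 2.6604 − cos 0.7854) = -2.8753

(-1.8257, -2.8753, 2.6604)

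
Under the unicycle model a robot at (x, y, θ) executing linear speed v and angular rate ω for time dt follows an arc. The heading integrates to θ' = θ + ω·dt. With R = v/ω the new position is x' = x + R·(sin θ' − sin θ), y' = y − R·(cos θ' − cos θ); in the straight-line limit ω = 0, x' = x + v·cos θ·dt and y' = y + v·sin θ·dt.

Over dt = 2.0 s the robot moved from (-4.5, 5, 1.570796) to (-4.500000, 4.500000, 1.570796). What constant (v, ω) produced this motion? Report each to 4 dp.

Δθ = 1.570796 − 1.570796 = 0.000000
ω = Δθ/dt = 0.000000/2.0 = 0.0000
ω = 0 → v = (Δx·cos θ + Δy·sin θ)/dt = -0.2500

v = -0.2500, ω = 0.0000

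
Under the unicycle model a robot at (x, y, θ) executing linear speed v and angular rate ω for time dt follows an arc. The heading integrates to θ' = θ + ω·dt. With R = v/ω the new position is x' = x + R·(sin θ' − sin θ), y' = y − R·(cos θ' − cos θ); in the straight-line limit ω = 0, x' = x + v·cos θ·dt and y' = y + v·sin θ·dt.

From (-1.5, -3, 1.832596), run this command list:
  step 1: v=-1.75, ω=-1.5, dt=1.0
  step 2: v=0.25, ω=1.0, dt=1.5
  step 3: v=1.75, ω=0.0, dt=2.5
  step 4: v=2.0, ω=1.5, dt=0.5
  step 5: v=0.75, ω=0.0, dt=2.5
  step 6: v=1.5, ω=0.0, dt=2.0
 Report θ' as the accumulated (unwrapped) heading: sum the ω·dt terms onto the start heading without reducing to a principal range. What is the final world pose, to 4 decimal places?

step 1: θ'=0.3326 (R=1.1667) → pose (-2.2460, -4.4047, 0.3326)
step 2: θ'=1.8326 (R=0.2500) → pose (-2.0861, -4.1037, 1.8326)
step 3: θ'=1.8326 (straight) → pose (-3.2185, 0.1222, 1.8326)
step 4: θ'=2.5826 (R=1.3333) → pose (-3.7993, 0.9075, 2.5826)
step 5: θ'=2.5826 (straight) → pose (-5.3889, 1.9019, 2.5826)
step 6: θ'=2.5826 (straight) → pose (-7.9322, 3.4929, 2.5826)

(-7.9322, 3.4929, 2.5826)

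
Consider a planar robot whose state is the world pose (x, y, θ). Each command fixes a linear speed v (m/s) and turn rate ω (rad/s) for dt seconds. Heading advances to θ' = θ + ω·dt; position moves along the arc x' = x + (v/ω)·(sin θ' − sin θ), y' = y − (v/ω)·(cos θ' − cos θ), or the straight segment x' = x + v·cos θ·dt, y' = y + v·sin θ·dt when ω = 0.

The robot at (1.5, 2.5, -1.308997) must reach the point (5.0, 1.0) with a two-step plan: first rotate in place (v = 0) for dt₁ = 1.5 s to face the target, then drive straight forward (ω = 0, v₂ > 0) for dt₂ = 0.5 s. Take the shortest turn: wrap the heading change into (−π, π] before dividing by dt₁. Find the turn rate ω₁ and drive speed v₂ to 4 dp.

ω₁ = 0.6027, v₂ = 7.6158

heading to target = atan2(1−2.5, 5−1.5) = -0.4049
Δθ = wrap(-0.4049 − -1.3090) = 0.9041; ω₁ = Δθ/dt₁ = 0.6027
distance = √((5−1.5)² + (1−2.5)²) = 3.8079; v₂ = distance/dt₂ = 7.6158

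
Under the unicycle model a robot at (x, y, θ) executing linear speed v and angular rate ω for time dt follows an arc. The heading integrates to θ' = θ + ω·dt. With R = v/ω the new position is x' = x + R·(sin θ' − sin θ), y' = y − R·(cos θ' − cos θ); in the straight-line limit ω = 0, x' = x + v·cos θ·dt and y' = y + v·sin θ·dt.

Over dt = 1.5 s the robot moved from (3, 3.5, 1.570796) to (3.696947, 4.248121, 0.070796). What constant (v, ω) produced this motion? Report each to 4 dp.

v = 0.7500, ω = -1.0000

Δθ = 0.070796 − 1.570796 = -1.500000
ω = Δθ/dt = -1.500000/1.5 = -1.0000
R = −Δy/(cos θ' − cos θ) = -0.7500
v = R·ω = -0.7500·-1.0000 = 0.7500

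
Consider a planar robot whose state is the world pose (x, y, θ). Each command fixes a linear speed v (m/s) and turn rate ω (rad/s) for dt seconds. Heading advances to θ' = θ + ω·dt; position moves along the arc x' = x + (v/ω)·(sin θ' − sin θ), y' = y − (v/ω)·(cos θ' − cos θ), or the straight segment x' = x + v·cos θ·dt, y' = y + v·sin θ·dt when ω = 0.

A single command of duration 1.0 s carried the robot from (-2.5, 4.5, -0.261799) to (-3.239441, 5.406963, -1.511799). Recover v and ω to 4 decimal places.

v = -1.2500, ω = -1.2500

Δθ = -1.511799 − -0.261799 = -1.250000
ω = Δθ/dt = -1.250000/1.0 = -1.2500
R = −Δy/(cos θ' − cos θ) = 1.0000
v = R·ω = 1.0000·-1.2500 = -1.2500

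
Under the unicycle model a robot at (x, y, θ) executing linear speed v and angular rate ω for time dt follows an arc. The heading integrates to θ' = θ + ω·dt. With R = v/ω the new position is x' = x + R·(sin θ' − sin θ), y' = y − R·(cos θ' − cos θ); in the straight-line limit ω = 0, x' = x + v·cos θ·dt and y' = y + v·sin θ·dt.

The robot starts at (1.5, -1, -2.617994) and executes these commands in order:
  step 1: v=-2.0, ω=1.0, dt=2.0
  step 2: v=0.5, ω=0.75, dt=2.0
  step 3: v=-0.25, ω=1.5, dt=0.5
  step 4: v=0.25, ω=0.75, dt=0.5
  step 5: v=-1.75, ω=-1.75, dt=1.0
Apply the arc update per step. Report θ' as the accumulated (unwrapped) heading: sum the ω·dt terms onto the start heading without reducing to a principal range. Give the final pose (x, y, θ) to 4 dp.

step 1: θ'=-0.6180 (R=-2.0000) → pose (1.6588, 2.3621, -0.6180)
step 2: θ'=0.8820 (R=0.6667) → pose (2.5597, 2.4818, 0.8820)
step 3: θ'=1.6320 (R=-0.1667) → pose (2.5221, 2.3656, 1.6320)
step 4: θ'=2.0070 (R=0.3333) → pose (2.4915, 2.4861, 2.0070)
step 5: θ'=0.2570 (R=1.0000) → pose (1.8393, 1.0964, 0.2570)

(1.8393, 1.0964, 0.2570)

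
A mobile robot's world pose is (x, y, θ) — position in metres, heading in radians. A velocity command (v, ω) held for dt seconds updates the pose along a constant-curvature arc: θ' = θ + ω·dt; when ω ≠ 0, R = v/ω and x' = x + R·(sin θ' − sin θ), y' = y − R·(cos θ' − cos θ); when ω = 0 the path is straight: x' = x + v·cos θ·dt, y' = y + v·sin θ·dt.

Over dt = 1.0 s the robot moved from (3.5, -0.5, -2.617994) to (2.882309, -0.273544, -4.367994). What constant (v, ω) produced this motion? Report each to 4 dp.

Δθ = -4.367994 − -2.617994 = -1.750000
ω = Δθ/dt = -1.750000/1.0 = -1.7500
R = Δx/(sin θ' − sin θ) = -0.4286
v = R·ω = -0.4286·-1.7500 = 0.7500

v = 0.7500, ω = -1.7500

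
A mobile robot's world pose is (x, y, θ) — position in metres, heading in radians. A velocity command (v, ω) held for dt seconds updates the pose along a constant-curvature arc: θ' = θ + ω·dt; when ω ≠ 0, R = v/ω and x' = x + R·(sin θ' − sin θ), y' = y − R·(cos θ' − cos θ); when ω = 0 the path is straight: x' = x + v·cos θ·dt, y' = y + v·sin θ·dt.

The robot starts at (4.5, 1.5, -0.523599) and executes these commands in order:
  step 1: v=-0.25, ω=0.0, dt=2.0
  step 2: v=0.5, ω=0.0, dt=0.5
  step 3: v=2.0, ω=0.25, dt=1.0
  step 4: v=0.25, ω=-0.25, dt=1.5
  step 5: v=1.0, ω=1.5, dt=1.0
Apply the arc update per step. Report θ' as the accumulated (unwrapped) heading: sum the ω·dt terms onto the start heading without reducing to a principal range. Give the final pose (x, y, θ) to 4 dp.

step 1: θ'=-0.5236 (straight) → pose (4.0670, 1.7500, -0.5236)
step 2: θ'=-0.5236 (straight) → pose (4.2835, 1.6250, -0.5236)
step 3: θ'=-0.2736 (R=8.0000) → pose (6.1219, 0.8508, -0.2736)
step 4: θ'=-0.6486 (R=-1.0000) → pose (6.4558, 0.6849, -0.6486)
step 5: θ'=0.8514 (R=0.6667) → pose (7.3600, 0.7769, 0.8514)

(7.3600, 0.7769, 0.8514)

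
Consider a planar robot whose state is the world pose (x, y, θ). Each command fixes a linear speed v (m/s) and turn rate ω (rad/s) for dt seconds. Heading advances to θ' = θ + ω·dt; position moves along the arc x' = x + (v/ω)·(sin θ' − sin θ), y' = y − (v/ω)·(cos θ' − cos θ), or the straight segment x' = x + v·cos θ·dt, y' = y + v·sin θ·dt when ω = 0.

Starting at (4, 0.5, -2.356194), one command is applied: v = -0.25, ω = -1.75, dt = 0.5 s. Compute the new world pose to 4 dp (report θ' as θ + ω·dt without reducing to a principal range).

θ' = -2.3562 + -1.75·0.5 = -3.2312
R = v/ω = -0.25/-1.75 = 0.1429
x' = 4 + 0.1429·(sin -3.2312 − sin -2.3562) = 4.1138
y' = 0.5 − 0.1429·(cos -3.2312 − cos -2.3562) = 0.5413

(4.1138, 0.5413, -3.2312)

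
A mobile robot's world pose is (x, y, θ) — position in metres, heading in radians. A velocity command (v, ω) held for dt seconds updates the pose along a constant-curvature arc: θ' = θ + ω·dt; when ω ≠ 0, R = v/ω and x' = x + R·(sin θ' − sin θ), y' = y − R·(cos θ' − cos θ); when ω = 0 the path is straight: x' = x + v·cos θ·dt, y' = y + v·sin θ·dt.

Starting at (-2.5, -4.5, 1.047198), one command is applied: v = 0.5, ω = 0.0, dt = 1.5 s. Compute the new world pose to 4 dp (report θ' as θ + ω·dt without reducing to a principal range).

θ' = 1.0472 + 0.0·1.5 = 1.0472
ω = 0 → straight: x' = -2.5 + 0.5·cos(1.0472)·1.5 = -2.1250
y' = -4.5 + 0.5·sin(1.0472)·1.5 = -3.8505

(-2.1250, -3.8505, 1.0472)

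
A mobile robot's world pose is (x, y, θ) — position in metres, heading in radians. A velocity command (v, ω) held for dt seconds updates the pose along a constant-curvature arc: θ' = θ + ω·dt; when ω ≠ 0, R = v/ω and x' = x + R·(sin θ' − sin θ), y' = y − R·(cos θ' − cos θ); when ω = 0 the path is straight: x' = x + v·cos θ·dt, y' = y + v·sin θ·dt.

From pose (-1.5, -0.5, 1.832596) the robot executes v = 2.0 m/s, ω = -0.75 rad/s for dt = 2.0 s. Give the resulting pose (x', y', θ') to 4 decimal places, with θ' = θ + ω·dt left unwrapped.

θ' = 1.8326 + -0.75·2.0 = 0.3326
R = v/ω = 2.0/-0.75 = -2.6667
x' = -1.5 + -2.6667·(sin 0.3326 − sin 1.8326) = 0.2051
y' = -0.5 − -2.6667·(cos 0.3326 − cos 1.8326) = 2.7107

(0.2051, 2.7107, 0.3326)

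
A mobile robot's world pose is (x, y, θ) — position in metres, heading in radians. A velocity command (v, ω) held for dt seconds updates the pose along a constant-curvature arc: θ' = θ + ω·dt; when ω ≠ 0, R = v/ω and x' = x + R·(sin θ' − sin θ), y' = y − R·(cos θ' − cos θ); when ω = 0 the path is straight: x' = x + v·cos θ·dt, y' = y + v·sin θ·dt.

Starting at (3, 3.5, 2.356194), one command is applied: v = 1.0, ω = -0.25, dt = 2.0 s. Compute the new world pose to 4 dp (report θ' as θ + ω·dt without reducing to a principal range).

θ' = 2.3562 + -0.25·2.0 = 1.8562
R = v/ω = 1.0/-0.25 = -4.0000
x' = 3 + -4.0000·(sin 1.8562 − sin 2.3562) = 1.9902
y' = 3.5 − -4.0000·(cos 1.8562 − cos 2.3562) = 5.2023

(1.9902, 5.2023, 1.8562)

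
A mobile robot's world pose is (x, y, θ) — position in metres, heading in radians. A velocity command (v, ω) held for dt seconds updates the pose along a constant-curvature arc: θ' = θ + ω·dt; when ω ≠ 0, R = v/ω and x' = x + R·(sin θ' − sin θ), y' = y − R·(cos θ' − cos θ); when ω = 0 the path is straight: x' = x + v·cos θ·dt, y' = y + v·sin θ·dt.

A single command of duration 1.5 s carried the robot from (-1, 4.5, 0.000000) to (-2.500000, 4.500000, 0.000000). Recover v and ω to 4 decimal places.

Δθ = 0.000000 − 0.000000 = 0.000000
ω = Δθ/dt = 0.000000/1.5 = 0.0000
ω = 0 → v = (Δx·cos θ + Δy·sin θ)/dt = -1.0000

v = -1.0000, ω = 0.0000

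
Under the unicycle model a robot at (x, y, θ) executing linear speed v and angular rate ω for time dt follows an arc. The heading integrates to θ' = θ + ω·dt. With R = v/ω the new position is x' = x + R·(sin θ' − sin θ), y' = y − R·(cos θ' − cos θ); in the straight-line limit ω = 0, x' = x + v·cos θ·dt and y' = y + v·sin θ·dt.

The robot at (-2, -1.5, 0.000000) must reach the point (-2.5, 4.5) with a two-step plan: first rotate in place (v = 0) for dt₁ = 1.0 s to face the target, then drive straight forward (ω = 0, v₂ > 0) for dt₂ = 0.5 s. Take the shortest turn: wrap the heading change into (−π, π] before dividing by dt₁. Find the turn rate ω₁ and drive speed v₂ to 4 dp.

heading to target = atan2(4.5−-1.5, -2.5−-2) = 1.6539
Δθ = wrap(1.6539 − 0.0000) = 1.6539; ω₁ = Δθ/dt₁ = 1.6539
distance = √((-2.5−-2)² + (4.5−-1.5)²) = 6.0208; v₂ = distance/dt₂ = 12.0416

ω₁ = 1.6539, v₂ = 12.0416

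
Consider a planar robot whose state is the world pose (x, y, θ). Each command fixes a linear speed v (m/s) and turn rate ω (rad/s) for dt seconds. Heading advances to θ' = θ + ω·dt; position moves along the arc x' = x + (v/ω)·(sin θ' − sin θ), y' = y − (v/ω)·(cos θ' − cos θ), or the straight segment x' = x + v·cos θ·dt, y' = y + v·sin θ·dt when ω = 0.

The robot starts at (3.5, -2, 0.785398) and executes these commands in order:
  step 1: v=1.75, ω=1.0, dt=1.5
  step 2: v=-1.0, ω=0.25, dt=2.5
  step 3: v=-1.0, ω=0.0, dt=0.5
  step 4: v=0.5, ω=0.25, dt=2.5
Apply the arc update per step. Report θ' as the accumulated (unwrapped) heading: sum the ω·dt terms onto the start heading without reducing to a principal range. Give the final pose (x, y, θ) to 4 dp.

(4.9503, -1.1025, 3.5354)

step 1: θ'=2.2854 (R=1.7500) → pose (3.5844, 0.3842, 2.2854)
step 2: θ'=2.9104 (R=-4.0000) → pose (5.6893, -0.8881, 2.9104)
step 3: θ'=2.9104 (straight) → pose (6.1760, -1.0026, 2.9104)
step 4: θ'=3.5354 (R=2.0000) → pose (4.9503, -1.1025, 3.5354)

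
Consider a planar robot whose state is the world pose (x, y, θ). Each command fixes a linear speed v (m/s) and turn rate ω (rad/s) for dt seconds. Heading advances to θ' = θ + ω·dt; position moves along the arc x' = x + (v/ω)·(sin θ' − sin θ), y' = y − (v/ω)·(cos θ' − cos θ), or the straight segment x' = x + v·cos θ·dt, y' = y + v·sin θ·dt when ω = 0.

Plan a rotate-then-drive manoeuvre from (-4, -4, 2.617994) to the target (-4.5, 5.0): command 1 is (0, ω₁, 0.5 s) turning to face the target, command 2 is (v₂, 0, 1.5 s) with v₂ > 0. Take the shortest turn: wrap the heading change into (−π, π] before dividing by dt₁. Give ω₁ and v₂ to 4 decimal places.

ω₁ = -1.9834, v₂ = 6.0093

heading to target = atan2(5−-4, -4.5−-4) = 1.6263
Δθ = wrap(1.6263 − 2.6180) = -0.9917; ω₁ = Δθ/dt₁ = -1.9834
distance = √((-4.5−-4)² + (5−-4)²) = 9.0139; v₂ = distance/dt₂ = 6.0093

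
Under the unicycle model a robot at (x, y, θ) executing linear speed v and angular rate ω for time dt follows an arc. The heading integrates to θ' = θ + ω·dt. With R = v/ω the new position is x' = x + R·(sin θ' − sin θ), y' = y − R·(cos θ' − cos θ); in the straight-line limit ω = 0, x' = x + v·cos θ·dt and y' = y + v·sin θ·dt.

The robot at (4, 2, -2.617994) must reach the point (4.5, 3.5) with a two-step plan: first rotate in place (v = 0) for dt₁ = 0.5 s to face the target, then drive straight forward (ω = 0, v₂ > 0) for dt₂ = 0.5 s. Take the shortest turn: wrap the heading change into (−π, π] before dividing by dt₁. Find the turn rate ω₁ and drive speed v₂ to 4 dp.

heading to target = atan2(3.5−2, 4.5−4) = 1.2490
Δθ = wrap(1.2490 − -2.6180) = -2.4161; ω₁ = Δθ/dt₁ = -4.8323
distance = √((4.5−4)² + (3.5−2)²) = 1.5811; v₂ = distance/dt₂ = 3.1623

ω₁ = -4.8323, v₂ = 3.1623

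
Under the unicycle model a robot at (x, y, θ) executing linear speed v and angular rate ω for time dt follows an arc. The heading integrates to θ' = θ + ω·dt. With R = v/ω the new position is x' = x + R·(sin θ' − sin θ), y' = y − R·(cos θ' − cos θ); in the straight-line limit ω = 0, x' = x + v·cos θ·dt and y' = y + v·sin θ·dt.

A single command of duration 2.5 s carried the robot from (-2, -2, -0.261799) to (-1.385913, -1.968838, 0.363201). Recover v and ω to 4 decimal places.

v = 0.2500, ω = 0.2500

Δθ = 0.363201 − -0.261799 = 0.625000
ω = Δθ/dt = 0.625000/2.5 = 0.2500
R = Δx/(sin θ' − sin θ) = 1.0000
v = R·ω = 1.0000·0.2500 = 0.2500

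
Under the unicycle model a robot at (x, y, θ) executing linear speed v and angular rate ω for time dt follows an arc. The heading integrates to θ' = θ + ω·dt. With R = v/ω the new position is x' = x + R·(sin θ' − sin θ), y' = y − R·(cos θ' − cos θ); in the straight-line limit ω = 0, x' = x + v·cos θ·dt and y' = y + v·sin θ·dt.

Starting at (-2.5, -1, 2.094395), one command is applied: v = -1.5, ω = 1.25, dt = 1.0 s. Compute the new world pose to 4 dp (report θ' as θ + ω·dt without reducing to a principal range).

(-1.2191, -1.5754, 3.3444)

θ' = 2.0944 + 1.25·1.0 = 3.3444
R = v/ω = -1.5/1.25 = -1.2000
x' = -2.5 + -1.2000·(sin 3.3444 − sin 2.0944) = -1.2191
y' = -1 − -1.2000·(cos 3.3444 − cos 2.0944) = -1.5754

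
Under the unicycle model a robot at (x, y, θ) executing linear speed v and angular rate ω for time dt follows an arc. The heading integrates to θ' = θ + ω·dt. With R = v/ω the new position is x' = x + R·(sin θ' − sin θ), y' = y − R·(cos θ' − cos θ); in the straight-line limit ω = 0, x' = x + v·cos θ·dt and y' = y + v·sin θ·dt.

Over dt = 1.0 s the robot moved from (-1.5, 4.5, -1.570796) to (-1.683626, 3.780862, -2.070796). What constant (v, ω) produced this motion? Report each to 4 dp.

v = 0.7500, ω = -0.5000

Δθ = -2.070796 − -1.570796 = -0.500000
ω = Δθ/dt = -0.500000/1.0 = -0.5000
R = −Δy/(cos θ' − cos θ) = -1.5000
v = R·ω = -1.5000·-0.5000 = 0.7500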